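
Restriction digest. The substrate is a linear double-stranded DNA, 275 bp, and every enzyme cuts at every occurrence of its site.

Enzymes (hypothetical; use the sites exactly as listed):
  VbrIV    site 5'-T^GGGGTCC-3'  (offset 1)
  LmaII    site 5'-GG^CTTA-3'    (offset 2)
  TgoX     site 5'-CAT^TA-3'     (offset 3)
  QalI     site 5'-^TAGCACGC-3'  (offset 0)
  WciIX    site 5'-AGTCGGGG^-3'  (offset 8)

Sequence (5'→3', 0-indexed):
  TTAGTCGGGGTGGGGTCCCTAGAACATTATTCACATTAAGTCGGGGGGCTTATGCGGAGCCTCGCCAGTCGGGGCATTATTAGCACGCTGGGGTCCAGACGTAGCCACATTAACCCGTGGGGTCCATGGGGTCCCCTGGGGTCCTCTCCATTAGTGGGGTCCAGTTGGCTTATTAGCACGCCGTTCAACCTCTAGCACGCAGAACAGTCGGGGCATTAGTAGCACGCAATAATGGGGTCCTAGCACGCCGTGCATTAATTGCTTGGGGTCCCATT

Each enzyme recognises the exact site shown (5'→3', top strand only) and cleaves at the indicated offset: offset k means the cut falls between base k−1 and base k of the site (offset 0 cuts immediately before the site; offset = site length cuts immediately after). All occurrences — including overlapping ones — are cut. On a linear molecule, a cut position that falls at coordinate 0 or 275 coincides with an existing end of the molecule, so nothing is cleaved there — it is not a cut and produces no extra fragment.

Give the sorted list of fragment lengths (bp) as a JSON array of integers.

Per-enzyme occurrences:
  VbrIV TGGGGTCC/1: at [10, 88, 117, 126, 136, 154, 232, 263] ⇒ [11, 89, 118, 127, 137, 155, 233, 264]
  LmaII GGCTTA/2: at [46, 166] ⇒ [48, 168]
  TgoX CATTA/3: at [24, 33, 74, 107, 148, 213, 252] ⇒ [27, 36, 77, 110, 151, 216, 255]
  QalI TAGCACGC/0: at [80, 173, 192, 219, 240] ⇒ [80, 173, 192, 219, 240]
  WciIX AGTCGGGG/8: at [2, 38, 66, 205] ⇒ [10, 46, 74, 213]

Pooled cuts: [10, 11, 27, 36, 46, 48, 74, 77, 80, 89, 110, 118, 127, 137, 151, 155, 168, 173, 192, 213, 216, 219, 233, 240, 255, 264]

Fragments:
  [0,10): 10 bp
  [10,11): 1 bp
  [11,27): 16 bp
  [27,36): 9 bp
  [36,46): 10 bp
  [46,48): 2 bp
  [48,74): 26 bp
  [74,77): 3 bp
  [77,80): 3 bp
  [80,89): 9 bp
  [89,110): 21 bp
  [110,118): 8 bp
  [118,127): 9 bp
  [127,137): 10 bp
  [137,151): 14 bp
  [151,155): 4 bp
  [155,168): 13 bp
  [168,173): 5 bp
  [173,192): 19 bp
  [192,213): 21 bp
  [213,216): 3 bp
  [216,219): 3 bp
  [219,233): 14 bp
  [233,240): 7 bp
  [240,255): 15 bp
  [255,264): 9 bp
  [264,275): 11 bp

[1,2,3,3,3,3,4,5,7,8,9,9,9,9,10,10,10,11,13,14,14,15,16,19,21,21,26]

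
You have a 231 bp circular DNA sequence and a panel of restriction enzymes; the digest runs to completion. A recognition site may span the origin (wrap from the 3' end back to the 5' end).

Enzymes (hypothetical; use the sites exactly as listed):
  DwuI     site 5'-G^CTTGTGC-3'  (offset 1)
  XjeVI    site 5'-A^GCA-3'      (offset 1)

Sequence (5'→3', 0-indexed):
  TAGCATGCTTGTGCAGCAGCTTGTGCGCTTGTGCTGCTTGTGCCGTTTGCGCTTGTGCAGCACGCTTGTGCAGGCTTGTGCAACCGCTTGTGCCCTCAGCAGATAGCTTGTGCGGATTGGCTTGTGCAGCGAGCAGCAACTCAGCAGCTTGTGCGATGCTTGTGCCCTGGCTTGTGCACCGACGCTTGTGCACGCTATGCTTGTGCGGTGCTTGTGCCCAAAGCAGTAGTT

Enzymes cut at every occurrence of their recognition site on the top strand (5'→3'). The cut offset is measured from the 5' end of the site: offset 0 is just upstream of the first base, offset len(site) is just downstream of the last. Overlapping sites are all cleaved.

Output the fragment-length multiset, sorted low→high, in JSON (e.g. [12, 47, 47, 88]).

[3,4,4,5,5,8,8,8,8,8,9,10,11,11,11,12,12,12,12,12,14,14,15,15]

Scan for sites:
  DwuI (GCTTGTGC, off=1): starts [6, 18, 26, 35, 50, 63, 73, 85, 105, 119, 146, 157, 169, 183, 198, 209] → cuts [7, 19, 27, 36, 51, 64, 74, 86, 106, 120, 147, 158, 170, 184, 199, 210]
  XjeVI (AGCA, off=1): starts [1, 14, 58, 97, 131, 134, 142, 221] → cuts [2, 15, 59, 98, 132, 135, 143, 222]

Pooled cuts: [2, 7, 15, 19, 27, 36, 51, 59, 64, 74, 86, 98, 106, 120, 132, 135, 143, 147, 158, 170, 184, 199, 210, 222]

Fragment lengths:
  2→7: 5 bp
  7→15: 8 bp
  15→19: 4 bp
  19→27: 8 bp
  27→36: 9 bp
  36→51: 15 bp
  51→59: 8 bp
  59→64: 5 bp
  64→74: 10 bp
  74→86: 12 bp
  86→98: 12 bp
  98→106: 8 bp
  106→120: 14 bp
  120→132: 12 bp
  132→135: 3 bp
  135→143: 8 bp
  143→147: 4 bp
  147→158: 11 bp
  158→170: 12 bp
  170→184: 14 bp
  184→199: 15 bp
  199→210: 11 bp
  210→222: 12 bp
  222→2 (wrap): 231-222+2 = 11 bp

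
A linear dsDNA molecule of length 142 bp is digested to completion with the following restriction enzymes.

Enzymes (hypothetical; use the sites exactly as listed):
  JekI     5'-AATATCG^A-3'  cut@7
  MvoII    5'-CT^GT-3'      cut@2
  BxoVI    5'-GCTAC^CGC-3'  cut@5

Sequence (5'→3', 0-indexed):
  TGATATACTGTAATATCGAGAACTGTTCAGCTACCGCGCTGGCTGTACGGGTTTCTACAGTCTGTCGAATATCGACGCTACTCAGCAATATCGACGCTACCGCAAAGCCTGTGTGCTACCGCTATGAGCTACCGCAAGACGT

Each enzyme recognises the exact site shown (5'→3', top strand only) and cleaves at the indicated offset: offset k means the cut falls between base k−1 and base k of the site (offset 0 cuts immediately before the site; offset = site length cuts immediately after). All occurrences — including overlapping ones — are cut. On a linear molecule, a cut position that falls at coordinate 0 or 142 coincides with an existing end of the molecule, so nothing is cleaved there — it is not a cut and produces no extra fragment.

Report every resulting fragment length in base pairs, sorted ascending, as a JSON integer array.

[6,7,9,9,9,10,10,10,10,11,13,19,19]

Site scan:
  JekI (AATATCGA, off=7): starts [11, 67, 86] → cuts [18, 74, 93]
  MvoII (CTGT, off=2): starts [7, 22, 42, 61, 108] → cuts [9, 24, 44, 63, 110]
  BxoVI (GCTACCGC, off=5): starts [29, 95, 114, 127] → cuts [34, 100, 119, 132]

Pooled cuts: [9, 18, 24, 34, 44, 63, 74, 93, 100, 110, 119, 132]

Fragment lengths:
  [0,9): 9 bp
  [9,18): 9 bp
  [18,24): 6 bp
  [24,34): 10 bp
  [34,44): 10 bp
  [44,63): 19 bp
  [63,74): 11 bp
  [74,93): 19 bp
  [93,100): 7 bp
  [100,110): 10 bp
  [110,119): 9 bp
  [119,132): 13 bp
  [132,142): 10 bp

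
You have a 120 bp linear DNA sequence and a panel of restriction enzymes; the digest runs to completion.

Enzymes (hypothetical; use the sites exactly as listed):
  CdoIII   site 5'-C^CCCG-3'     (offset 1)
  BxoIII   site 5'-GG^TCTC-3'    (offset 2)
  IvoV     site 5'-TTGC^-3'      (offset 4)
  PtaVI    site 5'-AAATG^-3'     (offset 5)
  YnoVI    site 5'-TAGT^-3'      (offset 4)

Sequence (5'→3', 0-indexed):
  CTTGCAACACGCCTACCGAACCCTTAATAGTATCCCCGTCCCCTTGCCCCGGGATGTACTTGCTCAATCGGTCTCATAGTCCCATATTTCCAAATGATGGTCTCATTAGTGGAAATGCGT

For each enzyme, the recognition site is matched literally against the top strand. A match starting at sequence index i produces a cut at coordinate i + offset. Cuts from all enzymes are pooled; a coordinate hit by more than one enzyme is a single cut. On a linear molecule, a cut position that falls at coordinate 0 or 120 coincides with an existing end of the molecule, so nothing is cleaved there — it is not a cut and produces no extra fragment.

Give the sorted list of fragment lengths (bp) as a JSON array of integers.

[3,3,4,5,7,8,9,10,13,16,16,26]

Per-enzyme occurrences:
  CdoIII (CCCCG, off=1): starts [33, 46] → cuts [34, 47]
  BxoIII (GGTCTC, off=2): starts [69, 98] → cuts [71, 100]
  IvoV (TTGC, off=4): starts [1, 43, 59] → cuts [5, 47, 63]
  PtaVI (AAATG, off=5): starts [91, 112] → cuts [96, 117]
  YnoVI (TAGT, off=4): starts [27, 76, 106] → cuts [31, 80, 110]

All cut coordinates (distinct, sorted): [5, 31, 34, 47, 63, 71, 80, 96, 100, 110, 117]

Fragment lengths:
  [0,5): 5 bp
  [5,31): 26 bp
  [31,34): 3 bp
  [34,47): 13 bp
  [47,63): 16 bp
  [63,71): 8 bp
  [71,80): 9 bp
  [80,96): 16 bp
  [96,100): 4 bp
  [100,110): 10 bp
  [110,117): 7 bp
  [117,120): 3 bp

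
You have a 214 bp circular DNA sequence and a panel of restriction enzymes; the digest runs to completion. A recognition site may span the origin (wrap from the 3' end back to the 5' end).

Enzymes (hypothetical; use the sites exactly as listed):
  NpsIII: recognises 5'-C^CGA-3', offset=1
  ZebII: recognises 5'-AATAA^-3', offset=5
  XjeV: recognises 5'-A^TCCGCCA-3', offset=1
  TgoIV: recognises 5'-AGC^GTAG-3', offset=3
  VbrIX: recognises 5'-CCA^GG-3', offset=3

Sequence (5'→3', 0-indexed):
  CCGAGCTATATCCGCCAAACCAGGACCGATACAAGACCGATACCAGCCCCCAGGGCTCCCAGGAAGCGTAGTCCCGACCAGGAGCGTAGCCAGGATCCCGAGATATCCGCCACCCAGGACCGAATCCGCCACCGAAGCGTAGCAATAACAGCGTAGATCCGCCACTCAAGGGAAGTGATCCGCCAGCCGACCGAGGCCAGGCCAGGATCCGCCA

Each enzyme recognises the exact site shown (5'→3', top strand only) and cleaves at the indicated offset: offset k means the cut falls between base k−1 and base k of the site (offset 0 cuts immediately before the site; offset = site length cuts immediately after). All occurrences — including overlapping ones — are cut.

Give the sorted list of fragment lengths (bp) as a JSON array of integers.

[3,4,4,4,4,4,5,5,5,6,6,6,6,7,7,7,8,8,8,9,9,9,10,11,11,12,15,21]

Scan for sites:
  NpsIII CCGA/1: at [0, 25, 36, 73, 97, 119, 131, 186, 190] ⇒ [1, 26, 37, 74, 98, 120, 132, 187, 191]
  ZebII AATAA/5: at [143] ⇒ [148]
  XjeV ATCCGCCA/1: at [9, 104, 123, 156, 177, 206] ⇒ [10, 105, 124, 157, 178, 207]
  TgoIV AGCGTAG/3: at [64, 82, 135, 149] ⇒ [67, 85, 138, 152]
  VbrIX CCAGG/3: at [19, 49, 58, 77, 89, 113, 196, 201] ⇒ [22, 52, 61, 80, 92, 116, 199, 204]

All cut coordinates (distinct, sorted): [1, 10, 22, 26, 37, 52, 61, 67, 74, 80, 85, 92, 98, 105, 116, 120, 124, 132, 138, 148, 152, 157, 178, 187, 191, 199, 204, 207]

Fragments:
  1→10: 9 bp
  10→22: 12 bp
  22→26: 4 bp
  26→37: 11 bp
  37→52: 15 bp
  52→61: 9 bp
  61→67: 6 bp
  67→74: 7 bp
  74→80: 6 bp
  80→85: 5 bp
  85→92: 7 bp
  92→98: 6 bp
  98→105: 7 bp
  105→116: 11 bp
  116→120: 4 bp
  120→124: 4 bp
  124→132: 8 bp
  132→138: 6 bp
  138→148: 10 bp
  148→152: 4 bp
  152→157: 5 bp
  157→178: 21 bp
  178→187: 9 bp
  187→191: 4 bp
  191→199: 8 bp
  199→204: 5 bp
  204→207: 3 bp
  207→1 (wrap): 214-207+1 = 8 bp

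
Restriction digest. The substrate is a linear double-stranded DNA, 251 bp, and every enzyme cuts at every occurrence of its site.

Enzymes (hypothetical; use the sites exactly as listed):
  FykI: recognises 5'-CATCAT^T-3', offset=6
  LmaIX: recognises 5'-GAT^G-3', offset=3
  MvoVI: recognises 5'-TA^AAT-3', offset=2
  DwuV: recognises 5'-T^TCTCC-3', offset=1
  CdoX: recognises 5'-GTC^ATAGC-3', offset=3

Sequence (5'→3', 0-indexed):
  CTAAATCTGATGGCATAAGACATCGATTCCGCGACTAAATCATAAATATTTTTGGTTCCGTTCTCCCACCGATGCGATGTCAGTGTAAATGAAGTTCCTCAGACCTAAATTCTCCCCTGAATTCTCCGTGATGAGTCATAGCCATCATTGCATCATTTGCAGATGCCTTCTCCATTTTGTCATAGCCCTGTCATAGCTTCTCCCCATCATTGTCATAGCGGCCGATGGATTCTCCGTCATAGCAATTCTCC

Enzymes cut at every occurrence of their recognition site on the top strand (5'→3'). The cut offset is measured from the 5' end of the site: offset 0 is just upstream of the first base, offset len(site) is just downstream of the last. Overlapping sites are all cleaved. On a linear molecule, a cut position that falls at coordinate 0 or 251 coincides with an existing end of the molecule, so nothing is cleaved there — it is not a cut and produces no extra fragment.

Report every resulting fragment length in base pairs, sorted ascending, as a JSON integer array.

[3,3,4,4,4,5,5,5,6,7,8,8,8,8,8,9,10,11,11,12,12,12,12,13,17,20,26]

Site scan:
  FykI (CATCATT, off=6): starts [142, 150, 204] → cuts [148, 156, 210]
  LmaIX (GATG, off=3): starts [8, 70, 75, 129, 161, 223] → cuts [11, 73, 78, 132, 164, 226]
  MvoVI (TAAAT, off=2): starts [1, 35, 42, 85, 105] → cuts [3, 37, 44, 87, 107]
  DwuV (TTCTCC, off=1): starts [60, 109, 121, 167, 197, 229, 245] → cuts [61, 110, 122, 168, 198, 230, 246]
  CdoX (GTCATAGC, off=3): starts [134, 178, 189, 211, 235] → cuts [137, 181, 192, 214, 238]

Pooled cuts: [3, 11, 37, 44, 61, 73, 78, 87, 107, 110, 122, 132, 137, 148, 156, 164, 168, 181, 192, 198, 210, 214, 226, 230, 238, 246]

Fragments:
  [0,3): 3 bp
  [3,11): 8 bp
  [11,37): 26 bp
  [37,44): 7 bp
  [44,61): 17 bp
  [61,73): 12 bp
  [73,78): 5 bp
  [78,87): 9 bp
  [87,107): 20 bp
  [107,110): 3 bp
  [110,122): 12 bp
  [122,132): 10 bp
  [132,137): 5 bp
  [137,148): 11 bp
  [148,156): 8 bp
  [156,164): 8 bp
  [164,168): 4 bp
  [168,181): 13 bp
  [181,192): 11 bp
  [192,198): 6 bp
  [198,210): 12 bp
  [210,214): 4 bp
  [214,226): 12 bp
  [226,230): 4 bp
  [230,238): 8 bp
  [238,246): 8 bp
  [246,251): 5 bp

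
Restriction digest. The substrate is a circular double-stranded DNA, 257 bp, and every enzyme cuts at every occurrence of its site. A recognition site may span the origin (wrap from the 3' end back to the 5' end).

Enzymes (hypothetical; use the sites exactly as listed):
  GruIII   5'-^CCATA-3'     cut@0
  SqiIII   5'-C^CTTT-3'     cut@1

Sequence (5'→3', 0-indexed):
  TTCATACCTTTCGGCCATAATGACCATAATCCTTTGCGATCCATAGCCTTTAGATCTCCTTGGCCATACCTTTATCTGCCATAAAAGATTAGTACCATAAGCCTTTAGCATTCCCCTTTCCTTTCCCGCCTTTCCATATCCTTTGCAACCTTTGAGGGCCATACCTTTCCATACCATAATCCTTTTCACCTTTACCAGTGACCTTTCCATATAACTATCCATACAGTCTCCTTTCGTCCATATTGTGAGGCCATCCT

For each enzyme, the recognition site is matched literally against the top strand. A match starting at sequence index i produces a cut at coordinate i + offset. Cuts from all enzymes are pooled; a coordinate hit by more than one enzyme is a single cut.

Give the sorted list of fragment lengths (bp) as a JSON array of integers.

Per-enzyme occurrences:
  GruIII (CCATA, off=0): starts [14, 23, 40, 63, 78, 94, 133, 158, 168, 173, 206, 218, 237] → cuts [14, 23, 40, 63, 78, 94, 133, 158, 168, 173, 206, 218, 237]
  SqiIII (CCTTT, off=1): starts [6, 30, 46, 68, 101, 114, 119, 128, 139, 148, 163, 180, 188, 201, 229, 254] → cuts [7, 31, 47, 69, 102, 115, 120, 129, 140, 149, 164, 181, 189, 202, 230, 255]

All cut coordinates (distinct, sorted): [7, 14, 23, 31, 40, 47, 63, 69, 78, 94, 102, 115, 120, 129, 133, 140, 149, 158, 164, 168, 173, 181, 189, 202, 206, 218, 230, 237, 255]

Fragments:
  7→14: 7 bp
  14→23: 9 bp
  23→31: 8 bp
  31→40: 9 bp
  40→47: 7 bp
  47→63: 16 bp
  63→69: 6 bp
  69→78: 9 bp
  78→94: 16 bp
  94→102: 8 bp
  102→115: 13 bp
  115→120: 5 bp
  120→129: 9 bp
  129→133: 4 bp
  133→140: 7 bp
  140→149: 9 bp
  149→158: 9 bp
  158→164: 6 bp
  164→168: 4 bp
  168→173: 5 bp
  173→181: 8 bp
  181→189: 8 bp
  189→202: 13 bp
  202→206: 4 bp
  206→218: 12 bp
  218→230: 12 bp
  230→237: 7 bp
  237→255: 18 bp
  255→7 (wrap): 257-255+7 = 9 bp

[4,4,4,5,5,6,6,7,7,7,7,8,8,8,8,9,9,9,9,9,9,9,12,12,13,13,16,16,18]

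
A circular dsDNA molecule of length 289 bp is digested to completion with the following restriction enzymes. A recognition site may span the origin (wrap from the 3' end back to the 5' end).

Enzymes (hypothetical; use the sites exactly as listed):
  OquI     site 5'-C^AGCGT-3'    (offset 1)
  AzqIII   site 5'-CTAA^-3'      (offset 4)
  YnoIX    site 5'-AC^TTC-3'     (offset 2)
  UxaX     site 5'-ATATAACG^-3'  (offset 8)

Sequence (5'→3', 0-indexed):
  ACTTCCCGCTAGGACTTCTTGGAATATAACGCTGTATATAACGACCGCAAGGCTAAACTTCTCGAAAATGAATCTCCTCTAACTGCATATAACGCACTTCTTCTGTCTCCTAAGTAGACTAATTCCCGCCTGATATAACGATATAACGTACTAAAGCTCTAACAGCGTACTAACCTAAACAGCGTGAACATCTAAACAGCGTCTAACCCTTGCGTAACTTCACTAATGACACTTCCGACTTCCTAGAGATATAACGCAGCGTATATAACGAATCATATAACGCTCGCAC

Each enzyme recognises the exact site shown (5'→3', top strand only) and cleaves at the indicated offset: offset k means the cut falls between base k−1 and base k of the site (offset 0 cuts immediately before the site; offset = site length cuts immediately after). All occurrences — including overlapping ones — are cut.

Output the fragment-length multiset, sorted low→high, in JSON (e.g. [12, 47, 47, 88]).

[1,1,2,2,2,3,5,6,6,7,8,8,8,9,9,9,10,12,12,12,12,13,13,13,15,16,16,17,18,24]

Site scan:
  OquI CAGCGT/1: at [162, 179, 196, 256] ⇒ [163, 180, 197, 257]
  AzqIII CTAA/4: at [52, 78, 109, 118, 150, 158, 169, 174, 191, 202, 222] ⇒ [56, 82, 113, 122, 154, 162, 173, 178, 195, 206, 226]
  YnoIX ACTTC/2: at [0, 13, 56, 95, 216, 230, 237] ⇒ [2, 15, 58, 97, 218, 232, 239]
  UxaX ATATAACG/8: at [23, 35, 86, 132, 140, 248, 262, 274] ⇒ [31, 43, 94, 140, 148, 256, 270, 282]

All cut coordinates (distinct, sorted): [2, 15, 31, 43, 56, 58, 82, 94, 97, 113, 122, 140, 148, 154, 162, 163, 173, 178, 180, 195, 197, 206, 218, 226, 232, 239, 256, 257, 270, 282]

Fragments:
  2→15: 13 bp
  15→31: 16 bp
  31→43: 12 bp
  43→56: 13 bp
  56→58: 2 bp
  58→82: 24 bp
  82→94: 12 bp
  94→97: 3 bp
  97→113: 16 bp
  113→122: 9 bp
  122→140: 18 bp
  140→148: 8 bp
  148→154: 6 bp
  154→162: 8 bp
  162→163: 1 bp
  163→173: 10 bp
  173→178: 5 bp
  178→180: 2 bp
  180→195: 15 bp
  195→197: 2 bp
  197→206: 9 bp
  206→218: 12 bp
  218→226: 8 bp
  226→232: 6 bp
  232→239: 7 bp
  239→256: 17 bp
  256→257: 1 bp
  257→270: 13 bp
  270→282: 12 bp
  282→2 (wrap): 289-282+2 = 9 bp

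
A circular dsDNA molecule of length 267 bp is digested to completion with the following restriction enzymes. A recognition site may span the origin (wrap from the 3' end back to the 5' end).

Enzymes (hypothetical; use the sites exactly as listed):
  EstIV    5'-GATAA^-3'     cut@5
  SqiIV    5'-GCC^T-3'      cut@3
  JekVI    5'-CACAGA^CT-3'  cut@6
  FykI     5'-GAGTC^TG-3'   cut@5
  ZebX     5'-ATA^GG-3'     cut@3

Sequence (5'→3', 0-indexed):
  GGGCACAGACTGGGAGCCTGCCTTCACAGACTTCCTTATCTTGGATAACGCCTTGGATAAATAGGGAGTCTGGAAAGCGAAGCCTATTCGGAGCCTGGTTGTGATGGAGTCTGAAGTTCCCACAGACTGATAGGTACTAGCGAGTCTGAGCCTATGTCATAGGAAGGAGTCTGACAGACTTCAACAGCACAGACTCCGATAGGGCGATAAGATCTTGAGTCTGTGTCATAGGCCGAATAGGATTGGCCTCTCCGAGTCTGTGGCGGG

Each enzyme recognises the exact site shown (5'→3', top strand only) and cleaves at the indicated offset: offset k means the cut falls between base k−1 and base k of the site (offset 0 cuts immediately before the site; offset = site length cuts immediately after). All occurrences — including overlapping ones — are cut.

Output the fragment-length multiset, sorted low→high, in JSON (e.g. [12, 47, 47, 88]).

[3,4,4,6,6,7,8,8,8,9,9,9,9,9,9,10,10,11,11,14,14,15,16,18,18,22]

Scan for sites:
  EstIV GATAA/5: at [43, 55, 205] ⇒ [48, 60, 210]
  SqiIV GCCT/3: at [15, 19, 49, 81, 92, 149, 245] ⇒ [18, 22, 52, 84, 95, 152, 248]
  JekVI CACAGACT/6: at [3, 24, 120, 187] ⇒ [9, 30, 126, 193]
  FykI GAGTCTG/5: at [65, 106, 141, 166, 216, 253] ⇒ [70, 111, 146, 171, 221, 258]
  ZebX ATAGG/3: at [60, 129, 158, 198, 227, 236] ⇒ [63, 132, 161, 201, 230, 239]

Pooled cuts: [9, 18, 22, 30, 48, 52, 60, 63, 70, 84, 95, 111, 126, 132, 146, 152, 161, 171, 193, 201, 210, 221, 230, 239, 248, 258]

Fragment lengths:
  9→18: 9 bp
  18→22: 4 bp
  22→30: 8 bp
  30→48: 18 bp
  48→52: 4 bp
  52→60: 8 bp
  60→63: 3 bp
  63→70: 7 bp
  70→84: 14 bp
  84→95: 11 bp
  95→111: 16 bp
  111→126: 15 bp
  126→132: 6 bp
  132→146: 14 bp
  146→152: 6 bp
  152→161: 9 bp
  161→171: 10 bp
  171→193: 22 bp
  193→201: 8 bp
  201→210: 9 bp
  210→221: 11 bp
  221→230: 9 bp
  230→239: 9 bp
  239→248: 9 bp
  248→258: 10 bp
  258→9 (wrap): 267-258+9 = 18 bp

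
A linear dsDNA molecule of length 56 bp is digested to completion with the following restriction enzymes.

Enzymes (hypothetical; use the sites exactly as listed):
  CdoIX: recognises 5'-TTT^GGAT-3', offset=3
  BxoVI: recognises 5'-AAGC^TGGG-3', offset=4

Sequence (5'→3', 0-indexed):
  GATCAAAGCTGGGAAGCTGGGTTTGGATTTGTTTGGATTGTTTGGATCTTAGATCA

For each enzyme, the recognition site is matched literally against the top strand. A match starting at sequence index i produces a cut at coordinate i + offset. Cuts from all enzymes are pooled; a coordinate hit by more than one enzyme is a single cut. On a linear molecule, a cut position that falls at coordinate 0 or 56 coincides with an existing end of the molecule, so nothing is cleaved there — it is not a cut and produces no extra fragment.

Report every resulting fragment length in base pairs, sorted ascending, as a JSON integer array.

[7,8,9,9,10,13]

Site scan:
  CdoIX TTTGGAT/3: at [21, 31, 40] ⇒ [24, 34, 43]
  BxoVI AAGCTGGG/4: at [5, 13] ⇒ [9, 17]

Pooled cuts: [9, 17, 24, 34, 43]

Fragments:
  [0,9): 9 bp
  [9,17): 8 bp
  [17,24): 7 bp
  [24,34): 10 bp
  [34,43): 9 bp
  [43,56): 13 bp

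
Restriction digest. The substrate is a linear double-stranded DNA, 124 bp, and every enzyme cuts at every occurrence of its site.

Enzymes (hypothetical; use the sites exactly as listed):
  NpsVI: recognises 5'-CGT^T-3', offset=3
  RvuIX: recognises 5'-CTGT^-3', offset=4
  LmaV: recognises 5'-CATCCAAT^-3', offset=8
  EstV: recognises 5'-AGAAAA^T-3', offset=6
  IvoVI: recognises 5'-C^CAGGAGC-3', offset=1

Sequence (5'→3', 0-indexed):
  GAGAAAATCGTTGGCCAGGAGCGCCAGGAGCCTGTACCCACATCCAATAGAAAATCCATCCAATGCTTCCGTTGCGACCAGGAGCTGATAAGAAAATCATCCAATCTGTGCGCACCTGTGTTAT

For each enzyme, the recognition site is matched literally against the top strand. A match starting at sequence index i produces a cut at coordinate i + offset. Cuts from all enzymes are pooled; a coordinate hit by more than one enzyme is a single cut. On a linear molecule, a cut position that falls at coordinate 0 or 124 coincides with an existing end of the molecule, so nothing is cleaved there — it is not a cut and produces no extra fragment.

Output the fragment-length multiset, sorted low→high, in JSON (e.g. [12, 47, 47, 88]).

[4,4,4,5,6,6,7,8,9,9,10,10,11,13,18]

Per-enzyme occurrences:
  NpsVI (CGTT, off=3): starts [8, 69] → cuts [11, 72]
  RvuIX (CTGT, off=4): starts [31, 105, 115] → cuts [35, 109, 119]
  LmaV (CATCCAAT, off=8): starts [40, 56, 97] → cuts [48, 64, 105]
  EstV (AGAAAAT, off=6): starts [1, 48, 90] → cuts [7, 54, 96]
  IvoVI (CCAGGAGC, off=1): starts [14, 23, 77] → cuts [15, 24, 78]

All cut coordinates (distinct, sorted): [7, 11, 15, 24, 35, 48, 54, 64, 72, 78, 96, 105, 109, 119]

Fragment lengths:
  [0,7): 7 bp
  [7,11): 4 bp
  [11,15): 4 bp
  [15,24): 9 bp
  [24,35): 11 bp
  [35,48): 13 bp
  [48,54): 6 bp
  [54,64): 10 bp
  [64,72): 8 bp
  [72,78): 6 bp
  [78,96): 18 bp
  [96,105): 9 bp
  [105,109): 4 bp
  [109,119): 10 bp
  [119,124): 5 bp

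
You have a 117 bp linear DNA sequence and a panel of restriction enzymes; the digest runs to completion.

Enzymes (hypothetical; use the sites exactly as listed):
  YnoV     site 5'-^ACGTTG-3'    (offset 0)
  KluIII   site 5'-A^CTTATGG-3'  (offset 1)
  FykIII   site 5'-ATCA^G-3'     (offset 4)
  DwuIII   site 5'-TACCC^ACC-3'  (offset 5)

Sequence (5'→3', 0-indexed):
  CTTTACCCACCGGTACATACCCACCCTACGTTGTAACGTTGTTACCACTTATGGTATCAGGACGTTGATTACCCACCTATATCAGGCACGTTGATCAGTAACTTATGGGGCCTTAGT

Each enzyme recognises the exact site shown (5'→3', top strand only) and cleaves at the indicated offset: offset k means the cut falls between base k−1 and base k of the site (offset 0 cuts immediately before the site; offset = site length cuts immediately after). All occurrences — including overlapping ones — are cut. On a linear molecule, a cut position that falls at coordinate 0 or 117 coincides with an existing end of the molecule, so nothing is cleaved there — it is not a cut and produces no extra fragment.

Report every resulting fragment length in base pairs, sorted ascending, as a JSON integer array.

[2,3,4,5,8,8,10,10,12,12,13,14,16]

Site scan:
  YnoV (ACGTTG, off=0): starts [27, 35, 61, 87] → cuts [27, 35, 61, 87]
  KluIII (ACTTATGG, off=1): starts [46, 100] → cuts [47, 101]
  FykIII (ATCAG, off=4): starts [55, 80, 93] → cuts [59, 84, 97]
  DwuIII (TACCCACC, off=5): starts [3, 17, 69] → cuts [8, 22, 74]

Pooled cuts: [8, 22, 27, 35, 47, 59, 61, 74, 84, 87, 97, 101]

Fragment lengths:
  [0,8): 8 bp
  [8,22): 14 bp
  [22,27): 5 bp
  [27,35): 8 bp
  [35,47): 12 bp
  [47,59): 12 bp
  [59,61): 2 bp
  [61,74): 13 bp
  [74,84): 10 bp
  [84,87): 3 bp
  [87,97): 10 bp
  [97,101): 4 bp
  [101,117): 16 bp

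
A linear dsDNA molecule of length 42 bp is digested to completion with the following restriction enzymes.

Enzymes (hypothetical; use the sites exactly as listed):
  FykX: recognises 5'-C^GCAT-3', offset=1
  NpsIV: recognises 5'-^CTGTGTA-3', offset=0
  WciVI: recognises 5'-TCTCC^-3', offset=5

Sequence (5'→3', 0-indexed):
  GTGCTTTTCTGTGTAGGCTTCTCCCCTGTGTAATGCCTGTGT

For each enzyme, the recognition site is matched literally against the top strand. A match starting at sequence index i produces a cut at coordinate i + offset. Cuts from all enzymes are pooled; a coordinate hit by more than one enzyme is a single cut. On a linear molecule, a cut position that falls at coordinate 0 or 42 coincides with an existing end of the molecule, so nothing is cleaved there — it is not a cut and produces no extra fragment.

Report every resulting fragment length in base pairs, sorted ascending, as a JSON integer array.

Per-enzyme occurrences:
  FykX (CGCAT, off=1): no sites
  NpsIV (CTGTGTA, off=0): starts [8, 25] → cuts [8, 25]
  WciVI (TCTCC, off=5): starts [19] → cuts [24]

All cut coordinates (distinct, sorted): [8, 24, 25]

Fragments:
  [0,8): 8 bp
  [8,24): 16 bp
  [24,25): 1 bp
  [25,42): 17 bp

[1,8,16,17]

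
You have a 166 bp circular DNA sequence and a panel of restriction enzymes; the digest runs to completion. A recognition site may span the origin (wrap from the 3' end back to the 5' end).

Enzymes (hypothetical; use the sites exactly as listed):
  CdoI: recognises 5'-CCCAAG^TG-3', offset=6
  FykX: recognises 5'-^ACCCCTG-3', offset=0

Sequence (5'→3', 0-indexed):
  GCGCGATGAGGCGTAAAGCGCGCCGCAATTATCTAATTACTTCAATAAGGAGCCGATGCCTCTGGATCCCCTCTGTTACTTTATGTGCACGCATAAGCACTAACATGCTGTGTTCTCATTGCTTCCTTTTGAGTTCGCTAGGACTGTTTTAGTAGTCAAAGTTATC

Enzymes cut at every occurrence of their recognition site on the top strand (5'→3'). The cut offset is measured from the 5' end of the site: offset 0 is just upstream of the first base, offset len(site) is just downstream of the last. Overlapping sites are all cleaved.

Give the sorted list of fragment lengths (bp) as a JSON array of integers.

Scan for sites:
  CdoI (CCCAAGTG, off=6): no sites
  FykX (ACCCCTG, off=0): no sites

All cut coordinates (distinct, sorted): ∅

Fragments:
  no cuts → one circular fragment of 166 bp

[166]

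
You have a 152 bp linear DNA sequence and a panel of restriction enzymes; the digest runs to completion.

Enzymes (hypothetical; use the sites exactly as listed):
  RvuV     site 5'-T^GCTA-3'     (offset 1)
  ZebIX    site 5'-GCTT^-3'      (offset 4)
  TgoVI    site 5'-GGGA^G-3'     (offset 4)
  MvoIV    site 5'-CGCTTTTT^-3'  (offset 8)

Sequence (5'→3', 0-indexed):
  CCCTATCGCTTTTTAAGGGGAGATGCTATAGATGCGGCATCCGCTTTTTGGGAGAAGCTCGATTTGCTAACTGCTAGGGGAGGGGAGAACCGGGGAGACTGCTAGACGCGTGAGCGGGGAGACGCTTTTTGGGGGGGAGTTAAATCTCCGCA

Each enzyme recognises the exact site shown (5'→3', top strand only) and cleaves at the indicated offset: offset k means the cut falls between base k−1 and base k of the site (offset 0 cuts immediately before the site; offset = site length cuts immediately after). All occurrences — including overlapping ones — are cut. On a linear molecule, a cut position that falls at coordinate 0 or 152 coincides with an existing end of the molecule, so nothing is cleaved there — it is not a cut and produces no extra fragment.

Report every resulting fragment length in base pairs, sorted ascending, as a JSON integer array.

[3,3,3,3,4,4,5,7,7,7,8,9,10,11,12,14,20,22]

Scan for sites:
  RvuV (TGCTA, off=1): starts [23, 64, 71, 99] → cuts [24, 65, 72, 100]
  ZebIX (GCTT, off=4): starts [7, 42, 123] → cuts [11, 46, 127]
  TgoVI (GGGAG, off=4): starts [17, 49, 77, 82, 92, 116, 134] → cuts [21, 53, 81, 86, 96, 120, 138]
  MvoIV (CGCTTTTT, off=8): starts [6, 41, 122] → cuts [14, 49, 130]

All cut coordinates (distinct, sorted): [11, 14, 21, 24, 46, 49, 53, 65, 72, 81, 86, 96, 100, 120, 127, 130, 138]

Fragments:
  [0,11): 11 bp
  [11,14): 3 bp
  [14,21): 7 bp
  [21,24): 3 bp
  [24,46): 22 bp
  [46,49): 3 bp
  [49,53): 4 bp
  [53,65): 12 bp
  [65,72): 7 bp
  [72,81): 9 bp
  [81,86): 5 bp
  [86,96): 10 bp
  [96,100): 4 bp
  [100,120): 20 bp
  [120,127): 7 bp
  [127,130): 3 bp
  [130,138): 8 bp
  [138,152): 14 bp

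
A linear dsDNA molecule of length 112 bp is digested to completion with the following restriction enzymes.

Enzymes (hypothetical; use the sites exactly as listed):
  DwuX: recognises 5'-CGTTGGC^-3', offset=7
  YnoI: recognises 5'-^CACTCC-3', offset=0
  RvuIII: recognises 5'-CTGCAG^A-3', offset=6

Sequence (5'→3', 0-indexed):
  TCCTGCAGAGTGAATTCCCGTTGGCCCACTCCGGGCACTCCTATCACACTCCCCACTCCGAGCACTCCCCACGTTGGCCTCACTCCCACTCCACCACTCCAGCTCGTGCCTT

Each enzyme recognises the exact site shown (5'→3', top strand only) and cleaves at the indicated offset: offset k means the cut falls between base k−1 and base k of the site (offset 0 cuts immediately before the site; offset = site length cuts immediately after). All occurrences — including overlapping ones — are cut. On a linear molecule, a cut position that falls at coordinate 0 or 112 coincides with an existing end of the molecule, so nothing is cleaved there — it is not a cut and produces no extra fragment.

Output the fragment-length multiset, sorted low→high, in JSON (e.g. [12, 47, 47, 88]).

Site scan:
  DwuX CGTTGGC/7: at [18, 71] ⇒ [25, 78]
  YnoI CACTCC/0: at [26, 35, 46, 53, 62, 80, 86, 94] ⇒ [26, 35, 46, 53, 62, 80, 86, 94]
  RvuIII CTGCAGA/6: at [2] ⇒ [8]

Pooled cuts: [8, 25, 26, 35, 46, 53, 62, 78, 80, 86, 94]

Fragment lengths:
  [0,8): 8 bp
  [8,25): 17 bp
  [25,26): 1 bp
  [26,35): 9 bp
  [35,46): 11 bp
  [46,53): 7 bp
  [53,62): 9 bp
  [62,78): 16 bp
  [78,80): 2 bp
  [80,86): 6 bp
  [86,94): 8 bp
  [94,112): 18 bp

[1,2,6,7,8,8,9,9,11,16,17,18]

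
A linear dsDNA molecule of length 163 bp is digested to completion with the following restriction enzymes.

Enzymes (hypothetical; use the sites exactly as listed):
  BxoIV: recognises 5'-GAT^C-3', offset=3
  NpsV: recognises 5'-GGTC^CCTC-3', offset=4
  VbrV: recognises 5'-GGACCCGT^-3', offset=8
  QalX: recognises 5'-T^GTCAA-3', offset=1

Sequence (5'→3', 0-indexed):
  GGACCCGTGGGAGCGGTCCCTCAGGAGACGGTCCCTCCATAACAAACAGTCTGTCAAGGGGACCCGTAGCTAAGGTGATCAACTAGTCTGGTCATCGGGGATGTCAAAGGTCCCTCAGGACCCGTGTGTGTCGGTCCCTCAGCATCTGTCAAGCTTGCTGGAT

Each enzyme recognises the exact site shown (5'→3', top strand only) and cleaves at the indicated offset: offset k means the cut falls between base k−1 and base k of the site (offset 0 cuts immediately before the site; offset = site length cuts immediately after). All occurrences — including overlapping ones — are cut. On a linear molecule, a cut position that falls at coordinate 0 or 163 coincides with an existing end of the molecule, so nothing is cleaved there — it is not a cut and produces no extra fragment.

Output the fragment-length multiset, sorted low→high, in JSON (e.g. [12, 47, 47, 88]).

[8,10,10,11,11,12,13,15,15,16,19,23]

Per-enzyme occurrences:
  BxoIV GATC/3: at [76] ⇒ [79]
  NpsV GGTCCCTC/4: at [14, 29, 108, 132] ⇒ [18, 33, 112, 136]
  VbrV GGACCCGT/8: at [0, 59, 117] ⇒ [8, 67, 125]
  QalX TGTCAA/1: at [51, 101, 146] ⇒ [52, 102, 147]

All cut coordinates (distinct, sorted): [8, 18, 33, 52, 67, 79, 102, 112, 125, 136, 147]

Fragments:
  [0,8): 8 bp
  [8,18): 10 bp
  [18,33): 15 bp
  [33,52): 19 bp
  [52,67): 15 bp
  [67,79): 12 bp
  [79,102): 23 bp
  [102,112): 10 bp
  [112,125): 13 bp
  [125,136): 11 bp
  [136,147): 11 bp
  [147,163): 16 bp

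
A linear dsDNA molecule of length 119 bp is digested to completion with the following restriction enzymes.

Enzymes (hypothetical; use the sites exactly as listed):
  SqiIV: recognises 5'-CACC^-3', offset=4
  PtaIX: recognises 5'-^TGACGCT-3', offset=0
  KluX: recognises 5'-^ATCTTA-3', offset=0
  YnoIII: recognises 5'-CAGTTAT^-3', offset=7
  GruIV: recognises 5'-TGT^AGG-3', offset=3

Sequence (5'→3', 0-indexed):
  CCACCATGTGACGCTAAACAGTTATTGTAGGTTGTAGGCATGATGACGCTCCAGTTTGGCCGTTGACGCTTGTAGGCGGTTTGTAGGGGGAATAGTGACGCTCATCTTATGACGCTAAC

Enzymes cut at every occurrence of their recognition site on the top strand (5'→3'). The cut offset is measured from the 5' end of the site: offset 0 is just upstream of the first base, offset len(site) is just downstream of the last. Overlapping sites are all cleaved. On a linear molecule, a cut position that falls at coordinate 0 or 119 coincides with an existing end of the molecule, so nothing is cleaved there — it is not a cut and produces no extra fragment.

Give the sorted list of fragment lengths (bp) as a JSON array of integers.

Site scan:
  SqiIV (CACC, off=4): starts [1] → cuts [5]
  PtaIX (TGACGCT, off=0): starts [8, 43, 63, 95, 109] → cuts [8, 43, 63, 95, 109]
  KluX (ATCTTA, off=0): starts [103] → cuts [103]
  YnoIII (CAGTTAT, off=7): starts [18] → cuts [25]
  GruIV (TGTAGG, off=3): starts [25, 32, 70, 81] → cuts [28, 35, 73, 84]

All cut coordinates (distinct, sorted): [5, 8, 25, 28, 35, 43, 63, 73, 84, 95, 103, 109]

Fragment lengths:
  [0,5): 5 bp
  [5,8): 3 bp
  [8,25): 17 bp
  [25,28): 3 bp
  [28,35): 7 bp
  [35,43): 8 bp
  [43,63): 20 bp
  [63,73): 10 bp
  [73,84): 11 bp
  [84,95): 11 bp
  [95,103): 8 bp
  [103,109): 6 bp
  [109,119): 10 bp

[3,3,5,6,7,8,8,10,10,11,11,17,20]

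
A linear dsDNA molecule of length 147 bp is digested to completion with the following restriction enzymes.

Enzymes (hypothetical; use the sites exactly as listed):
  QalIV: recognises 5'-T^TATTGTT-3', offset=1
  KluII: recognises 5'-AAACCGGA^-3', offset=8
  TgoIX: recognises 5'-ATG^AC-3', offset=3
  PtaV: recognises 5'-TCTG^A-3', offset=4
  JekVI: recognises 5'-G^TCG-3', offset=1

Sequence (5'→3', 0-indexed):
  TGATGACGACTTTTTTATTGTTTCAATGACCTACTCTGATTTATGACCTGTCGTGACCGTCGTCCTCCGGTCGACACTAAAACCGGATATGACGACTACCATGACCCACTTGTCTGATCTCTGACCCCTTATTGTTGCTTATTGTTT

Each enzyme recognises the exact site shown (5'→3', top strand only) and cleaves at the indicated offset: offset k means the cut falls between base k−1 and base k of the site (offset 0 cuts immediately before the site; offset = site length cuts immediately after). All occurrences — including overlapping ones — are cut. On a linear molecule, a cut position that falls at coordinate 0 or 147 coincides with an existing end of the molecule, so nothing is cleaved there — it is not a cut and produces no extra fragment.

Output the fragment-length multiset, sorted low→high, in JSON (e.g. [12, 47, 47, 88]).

Scan for sites:
  QalIV TTATTGTT/1: at [14, 128, 138] ⇒ [15, 129, 139]
  KluII AAACCGGA/8: at [79] ⇒ [87]
  TgoIX ATGAC/3: at [2, 25, 42, 88, 100] ⇒ [5, 28, 45, 91, 103]
  PtaV TCTGA/4: at [34, 112, 119] ⇒ [38, 116, 123]
  JekVI GTCG/1: at [49, 58, 69] ⇒ [50, 59, 70]

Pooled cuts: [5, 15, 28, 38, 45, 50, 59, 70, 87, 91, 103, 116, 123, 129, 139]

Fragment lengths:
  [0,5): 5 bp
  [5,15): 10 bp
  [15,28): 13 bp
  [28,38): 10 bp
  [38,45): 7 bp
  [45,50): 5 bp
  [50,59): 9 bp
  [59,70): 11 bp
  [70,87): 17 bp
  [87,91): 4 bp
  [91,103): 12 bp
  [103,116): 13 bp
  [116,123): 7 bp
  [123,129): 6 bp
  [129,139): 10 bp
  [139,147): 8 bp

[4,5,5,6,7,7,8,9,10,10,10,11,12,13,13,17]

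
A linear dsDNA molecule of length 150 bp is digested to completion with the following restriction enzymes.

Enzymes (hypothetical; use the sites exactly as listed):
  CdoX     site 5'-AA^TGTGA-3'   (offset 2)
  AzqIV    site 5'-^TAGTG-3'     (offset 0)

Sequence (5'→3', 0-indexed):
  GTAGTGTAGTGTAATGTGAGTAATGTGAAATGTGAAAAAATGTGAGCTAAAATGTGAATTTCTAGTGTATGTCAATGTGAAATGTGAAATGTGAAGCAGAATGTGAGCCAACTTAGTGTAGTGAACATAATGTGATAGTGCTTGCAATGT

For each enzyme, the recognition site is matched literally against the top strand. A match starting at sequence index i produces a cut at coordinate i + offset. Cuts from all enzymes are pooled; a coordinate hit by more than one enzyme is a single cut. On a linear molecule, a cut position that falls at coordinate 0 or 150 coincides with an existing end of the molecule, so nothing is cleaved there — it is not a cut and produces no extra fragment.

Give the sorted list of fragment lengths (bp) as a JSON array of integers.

[1,5,5,5,7,7,7,8,9,10,10,12,12,12,12,13,15]

Per-enzyme occurrences:
  CdoX (AATGTGA, off=2): starts [12, 21, 28, 38, 50, 73, 80, 87, 99, 128] → cuts [14, 23, 30, 40, 52, 75, 82, 89, 101, 130]
  AzqIV (TAGTG, off=0): starts [1, 6, 62, 113, 118, 135] → cuts [1, 6, 62, 113, 118, 135]

Pooled cuts: [1, 6, 14, 23, 30, 40, 52, 62, 75, 82, 89, 101, 113, 118, 130, 135]

Fragment lengths:
  [0,1): 1 bp
  [1,6): 5 bp
  [6,14): 8 bp
  [14,23): 9 bp
  [23,30): 7 bp
  [30,40): 10 bp
  [40,52): 12 bp
  [52,62): 10 bp
  [62,75): 13 bp
  [75,82): 7 bp
  [82,89): 7 bp
  [89,101): 12 bp
  [101,113): 12 bp
  [113,118): 5 bp
  [118,130): 12 bp
  [130,135): 5 bp
  [135,150): 15 bp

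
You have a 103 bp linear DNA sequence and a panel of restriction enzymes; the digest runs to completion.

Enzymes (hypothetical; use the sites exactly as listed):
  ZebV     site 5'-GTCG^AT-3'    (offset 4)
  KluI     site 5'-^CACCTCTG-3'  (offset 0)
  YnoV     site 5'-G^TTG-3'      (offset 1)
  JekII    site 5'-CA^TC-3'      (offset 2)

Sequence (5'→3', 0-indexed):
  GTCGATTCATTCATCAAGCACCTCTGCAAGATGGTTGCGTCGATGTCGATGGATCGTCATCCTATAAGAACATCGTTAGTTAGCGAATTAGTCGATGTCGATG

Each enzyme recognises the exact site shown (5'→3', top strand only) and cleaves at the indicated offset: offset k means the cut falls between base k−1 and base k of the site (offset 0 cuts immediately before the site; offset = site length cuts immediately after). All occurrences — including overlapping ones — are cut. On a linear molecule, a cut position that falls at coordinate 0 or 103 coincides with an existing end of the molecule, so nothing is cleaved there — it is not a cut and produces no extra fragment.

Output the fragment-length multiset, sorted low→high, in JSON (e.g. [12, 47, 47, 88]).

[3,4,5,6,6,8,9,11,13,16,22]

Site scan:
  ZebV (GTCGAT, off=4): starts [0, 38, 44, 90, 96] → cuts [4, 42, 48, 94, 100]
  KluI (CACCTCTG, off=0): starts [18] → cuts [18]
  YnoV (GTTG, off=1): starts [33] → cuts [34]
  JekII (CATC, off=2): starts [11, 57, 70] → cuts [13, 59, 72]

All cut coordinates (distinct, sorted): [4, 13, 18, 34, 42, 48, 59, 72, 94, 100]

Fragments:
  [0,4): 4 bp
  [4,13): 9 bp
  [13,18): 5 bp
  [18,34): 16 bp
  [34,42): 8 bp
  [42,48): 6 bp
  [48,59): 11 bp
  [59,72): 13 bp
  [72,94): 22 bp
  [94,100): 6 bp
  [100,103): 3 bp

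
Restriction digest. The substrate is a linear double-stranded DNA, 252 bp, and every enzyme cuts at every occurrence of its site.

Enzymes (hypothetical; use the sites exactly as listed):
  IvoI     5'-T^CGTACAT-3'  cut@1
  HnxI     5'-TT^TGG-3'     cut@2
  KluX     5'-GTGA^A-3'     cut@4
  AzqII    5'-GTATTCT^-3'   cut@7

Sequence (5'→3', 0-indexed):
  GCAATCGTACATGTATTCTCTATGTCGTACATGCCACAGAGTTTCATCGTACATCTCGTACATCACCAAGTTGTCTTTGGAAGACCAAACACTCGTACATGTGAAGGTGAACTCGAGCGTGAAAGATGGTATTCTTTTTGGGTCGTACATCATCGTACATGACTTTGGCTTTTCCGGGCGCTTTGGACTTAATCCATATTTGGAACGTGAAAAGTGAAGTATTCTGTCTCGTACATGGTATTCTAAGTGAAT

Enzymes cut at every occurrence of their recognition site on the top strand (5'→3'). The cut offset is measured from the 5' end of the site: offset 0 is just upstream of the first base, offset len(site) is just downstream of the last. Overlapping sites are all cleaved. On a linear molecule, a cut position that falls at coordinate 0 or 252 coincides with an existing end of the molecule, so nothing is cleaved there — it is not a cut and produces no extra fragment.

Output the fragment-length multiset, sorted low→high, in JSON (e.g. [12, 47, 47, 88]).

Per-enzyme occurrences:
  IvoI (TCGTACAT, off=1): starts [4, 24, 46, 55, 92, 142, 152, 228] → cuts [5, 25, 47, 56, 93, 143, 153, 229]
  HnxI (TTTGG, off=2): starts [75, 136, 163, 181, 198] → cuts [77, 138, 165, 183, 200]
  KluX (GTGAA, off=4): starts [100, 106, 118, 206, 213, 246] → cuts [104, 110, 122, 210, 217, 250]
  AzqII (GTATTCT, off=7): starts [12, 128, 218, 237] → cuts [19, 135, 225, 244]

Pooled cuts: [5, 19, 25, 47, 56, 77, 93, 104, 110, 122, 135, 138, 143, 153, 165, 183, 200, 210, 217, 225, 229, 244, 250]

Fragment lengths:
  [0,5): 5 bp
  [5,19): 14 bp
  [19,25): 6 bp
  [25,47): 22 bp
  [47,56): 9 bp
  [56,77): 21 bp
  [77,93): 16 bp
  [93,104): 11 bp
  [104,110): 6 bp
  [110,122): 12 bp
  [122,135): 13 bp
  [135,138): 3 bp
  [138,143): 5 bp
  [143,153): 10 bp
  [153,165): 12 bp
  [165,183): 18 bp
  [183,200): 17 bp
  [200,210): 10 bp
  [210,217): 7 bp
  [217,225): 8 bp
  [225,229): 4 bp
  [229,244): 15 bp
  [244,250): 6 bp
  [250,252): 2 bp

[2,3,4,5,5,6,6,6,7,8,9,10,10,11,12,12,13,14,15,16,17,18,21,22]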